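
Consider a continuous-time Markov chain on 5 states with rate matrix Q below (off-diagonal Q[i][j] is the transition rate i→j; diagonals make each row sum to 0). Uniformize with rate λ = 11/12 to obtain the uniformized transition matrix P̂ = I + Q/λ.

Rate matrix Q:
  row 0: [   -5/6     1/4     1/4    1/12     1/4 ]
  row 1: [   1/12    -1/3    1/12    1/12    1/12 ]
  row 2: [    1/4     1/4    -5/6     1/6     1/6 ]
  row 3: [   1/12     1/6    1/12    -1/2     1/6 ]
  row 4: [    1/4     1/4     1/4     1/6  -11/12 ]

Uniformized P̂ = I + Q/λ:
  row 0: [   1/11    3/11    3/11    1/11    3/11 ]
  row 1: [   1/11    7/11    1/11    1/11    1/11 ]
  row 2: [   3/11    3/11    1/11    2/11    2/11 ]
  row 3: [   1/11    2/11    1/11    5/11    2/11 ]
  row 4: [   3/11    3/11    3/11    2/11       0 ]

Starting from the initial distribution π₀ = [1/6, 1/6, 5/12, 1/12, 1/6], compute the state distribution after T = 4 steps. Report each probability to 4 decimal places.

π = [0.1415, 0.3988, 0.1418, 0.1831, 0.1347]

t=0: π = [0.1667, 0.1667, 0.4167, 0.0833, 0.1667]
t=1: π = [0.1970, 0.3258, 0.1515, 0.1742, 0.1515]
t=2: π = [0.1460, 0.3753, 0.1543, 0.1818, 0.1426]
t=3: π = [0.1449, 0.3927, 0.1434, 0.1840, 0.1350]
t=4: π = [0.1415, 0.3988, 0.1418, 0.1831, 0.1347]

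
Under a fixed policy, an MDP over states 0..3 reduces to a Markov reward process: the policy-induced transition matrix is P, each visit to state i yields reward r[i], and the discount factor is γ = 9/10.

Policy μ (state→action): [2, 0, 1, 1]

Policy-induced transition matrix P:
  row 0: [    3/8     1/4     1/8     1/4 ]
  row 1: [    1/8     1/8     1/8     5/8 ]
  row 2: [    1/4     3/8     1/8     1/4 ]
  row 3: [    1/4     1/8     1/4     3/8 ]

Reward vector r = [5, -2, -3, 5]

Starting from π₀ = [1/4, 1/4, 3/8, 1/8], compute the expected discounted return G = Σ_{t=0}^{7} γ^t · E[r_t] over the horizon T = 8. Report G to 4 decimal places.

t=0: π = [0.2500, 0.2500, 0.3750, 0.1250], E[r] = 0.2500, γ^t·E[r] = 0.250000, running G = 0.250000
t=1: π = [0.2500, 0.2500, 0.1406, 0.3594], E[r] = 2.1250, γ^t·E[r] = 1.912500, running G = 2.162500
t=2: π = [0.2500, 0.1914, 0.1699, 0.3887], E[r] = 2.3008, γ^t·E[r] = 1.863633, running G = 4.026133
t=3: π = [0.2573, 0.1987, 0.1736, 0.3704], E[r] = 2.2202, γ^t·E[r] = 1.618537, running G = 5.644669
t=4: π = [0.2573, 0.2006, 0.1713, 0.3708], E[r] = 2.2257, γ^t·E[r] = 1.460287, running G = 7.104956
t=5: π = [0.2571, 0.2000, 0.1714, 0.3716], E[r] = 2.2293, γ^t·E[r] = 1.316353, running G = 8.421310
t=6: π = [0.2571, 0.2000, 0.1714, 0.3714], E[r] = 2.2286, γ^t·E[r] = 1.184376, running G = 9.605685
t=7: π = [0.2571, 0.2000, 0.1714, 0.3714], E[r] = 2.2285, γ^t·E[r] = 1.065901, running G = 10.671586

G = 10.6716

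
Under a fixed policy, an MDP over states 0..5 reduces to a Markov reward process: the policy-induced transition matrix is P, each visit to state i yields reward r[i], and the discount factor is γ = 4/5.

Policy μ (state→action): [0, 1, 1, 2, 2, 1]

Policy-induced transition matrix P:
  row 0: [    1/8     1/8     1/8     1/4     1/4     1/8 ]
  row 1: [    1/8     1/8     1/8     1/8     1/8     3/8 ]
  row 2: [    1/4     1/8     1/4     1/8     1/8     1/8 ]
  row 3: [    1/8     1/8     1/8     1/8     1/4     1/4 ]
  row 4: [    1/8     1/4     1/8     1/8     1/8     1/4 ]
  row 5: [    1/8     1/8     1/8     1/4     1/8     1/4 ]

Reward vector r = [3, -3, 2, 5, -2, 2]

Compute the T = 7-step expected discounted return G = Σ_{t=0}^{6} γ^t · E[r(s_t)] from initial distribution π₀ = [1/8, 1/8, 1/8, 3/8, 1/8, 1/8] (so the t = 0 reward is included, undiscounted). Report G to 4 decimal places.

G = 5.7868

t=0: π = [0.1250, 0.1250, 0.1250, 0.3750, 0.1250, 0.1250], E[r] = 2.1250, γ^t·E[r] = 2.125000, running G = 2.125000
t=1: π = [0.1406, 0.1406, 0.1406, 0.1563, 0.1875, 0.2344], E[r] = 1.1563, γ^t·E[r] = 0.925000, running G = 3.050000
t=2: π = [0.1426, 0.1484, 0.1426, 0.1719, 0.1621, 0.2324], E[r] = 1.2676, γ^t·E[r] = 0.811250, running G = 3.861250
t=3: π = [0.1428, 0.1453, 0.1428, 0.1719, 0.1643, 0.2329], E[r] = 1.2749, γ^t·E[r] = 0.652750, running G = 4.514000
t=4: π = [0.1429, 0.1455, 0.1429, 0.1720, 0.1643, 0.2325], E[r] = 1.2737, γ^t·E[r] = 0.521713, running G = 5.035713
t=5: π = [0.1429, 0.1455, 0.1429, 0.1719, 0.1644, 0.2325], E[r] = 1.2735, γ^t·E[r] = 0.417293, running G = 5.453005
t=6: π = [0.1429, 0.1455, 0.1429, 0.1719, 0.1643, 0.2325], E[r] = 1.2735, γ^t·E[r] = 0.333841, running G = 5.786846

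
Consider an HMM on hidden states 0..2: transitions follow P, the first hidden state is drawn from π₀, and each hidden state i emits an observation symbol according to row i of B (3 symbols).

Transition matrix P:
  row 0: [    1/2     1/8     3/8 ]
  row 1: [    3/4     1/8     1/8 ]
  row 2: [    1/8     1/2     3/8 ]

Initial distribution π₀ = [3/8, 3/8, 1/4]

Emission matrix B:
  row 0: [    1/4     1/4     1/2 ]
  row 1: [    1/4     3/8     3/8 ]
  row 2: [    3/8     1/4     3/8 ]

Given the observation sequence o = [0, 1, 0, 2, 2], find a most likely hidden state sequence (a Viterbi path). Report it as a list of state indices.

path = [2, 1, 0, 0, 0]

t=0: δ = [9.375e-02, 9.375e-02, 9.375e-02]  (obs o_0=0)
t=1: δ = [1.758e-02, 1.758e-02, 8.789e-03]  ψ = [1, 2, 0]  (obs o_1=1)
t=2: δ = [3.296e-03, 1.099e-03, 2.472e-03]  ψ = [1, 2, 0]  (obs o_2=0)
t=3: δ = [8.240e-04, 4.635e-04, 4.635e-04]  ψ = [0, 2, 0]  (obs o_3=2)
t=4: δ = [2.060e-04, 8.690e-05, 1.159e-04]  ψ = [0, 2, 0]  (obs o_4=2)
backtrack: best end state = 0; path = [2, 1, 0, 0, 0]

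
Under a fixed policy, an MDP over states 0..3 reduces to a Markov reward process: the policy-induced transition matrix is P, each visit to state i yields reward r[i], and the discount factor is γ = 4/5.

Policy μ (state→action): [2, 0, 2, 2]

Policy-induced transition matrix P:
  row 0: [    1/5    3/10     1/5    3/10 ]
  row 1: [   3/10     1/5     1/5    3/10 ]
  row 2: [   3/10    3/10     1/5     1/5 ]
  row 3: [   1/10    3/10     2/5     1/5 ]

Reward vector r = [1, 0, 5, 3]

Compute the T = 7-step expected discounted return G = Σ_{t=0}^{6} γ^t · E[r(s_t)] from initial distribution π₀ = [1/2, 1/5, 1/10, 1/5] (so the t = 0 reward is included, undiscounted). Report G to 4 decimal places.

t=0: π = [0.5000, 0.2000, 0.1000, 0.2000], E[r] = 1.6000, γ^t·E[r] = 1.600000, running G = 1.600000
t=1: π = [0.2100, 0.2800, 0.2400, 0.2700], E[r] = 2.2200, γ^t·E[r] = 1.776000, running G = 3.376000
t=2: π = [0.2250, 0.2720, 0.2540, 0.2490], E[r] = 2.2420, γ^t·E[r] = 1.434880, running G = 4.810880
t=3: π = [0.2277, 0.2728, 0.2498, 0.2497], E[r] = 2.2258, γ^t·E[r] = 1.139610, running G = 5.950490
t=4: π = [0.2273, 0.2727, 0.2499, 0.2501], E[r] = 2.2271, γ^t·E[r] = 0.912237, running G = 6.862726
t=5: π = [0.2273, 0.2727, 0.2500, 0.2500], E[r] = 2.2273, γ^t·E[r] = 0.729846, running G = 7.592572
t=6: π = [0.2273, 0.2727, 0.2500, 0.2500], E[r] = 2.2273, γ^t·E[r] = 0.583866, running G = 8.176438

G = 8.1764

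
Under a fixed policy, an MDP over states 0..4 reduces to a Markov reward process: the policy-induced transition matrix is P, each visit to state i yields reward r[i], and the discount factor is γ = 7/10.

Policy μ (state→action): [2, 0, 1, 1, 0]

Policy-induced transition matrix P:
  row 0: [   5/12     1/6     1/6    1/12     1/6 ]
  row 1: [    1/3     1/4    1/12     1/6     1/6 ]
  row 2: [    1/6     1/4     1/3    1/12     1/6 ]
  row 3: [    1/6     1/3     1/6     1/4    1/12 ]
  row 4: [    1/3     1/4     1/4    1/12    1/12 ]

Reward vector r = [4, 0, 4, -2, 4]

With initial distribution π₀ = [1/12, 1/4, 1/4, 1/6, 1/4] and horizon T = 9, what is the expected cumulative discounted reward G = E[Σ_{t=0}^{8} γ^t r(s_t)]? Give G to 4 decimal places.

G = 6.9836

t=0: π = [0.0833, 0.2500, 0.2500, 0.1667, 0.2500], E[r] = 2.0000, γ^t·E[r] = 2.000000, running G = 2.000000
t=1: π = [0.2708, 0.2569, 0.2083, 0.1319, 0.1319], E[r] = 2.1806, γ^t·E[r] = 1.526389, running G = 3.526389
t=2: π = [0.2992, 0.2384, 0.1910, 0.1267, 0.1447], E[r] = 2.2859, γ^t·E[r] = 1.120081, running G = 4.646470
t=3: π = [0.3053, 0.2356, 0.1907, 0.1243, 0.1440], E[r] = 2.3115, γ^t·E[r] = 0.792857, running G = 5.439327
t=4: π = [0.3063, 0.2349, 0.1908, 0.1237, 0.1443], E[r] = 2.3182, γ^t·E[r] = 0.556598, running G = 5.995924
t=5: π = [0.3064, 0.2348, 0.1909, 0.1235, 0.1443], E[r] = 2.3197, γ^t·E[r] = 0.389874, running G = 6.385798
t=6: π = [0.3065, 0.2348, 0.1909, 0.1235, 0.1443], E[r] = 2.3201, γ^t·E[r] = 0.272952, running G = 6.658750
t=7: π = [0.3065, 0.2348, 0.1910, 0.1235, 0.1443], E[r] = 2.3201, γ^t·E[r] = 0.191072, running G = 6.849823
t=8: π = [0.3065, 0.2348, 0.1910, 0.1235, 0.1443], E[r] = 2.3201, γ^t·E[r] = 0.133752, running G = 6.983574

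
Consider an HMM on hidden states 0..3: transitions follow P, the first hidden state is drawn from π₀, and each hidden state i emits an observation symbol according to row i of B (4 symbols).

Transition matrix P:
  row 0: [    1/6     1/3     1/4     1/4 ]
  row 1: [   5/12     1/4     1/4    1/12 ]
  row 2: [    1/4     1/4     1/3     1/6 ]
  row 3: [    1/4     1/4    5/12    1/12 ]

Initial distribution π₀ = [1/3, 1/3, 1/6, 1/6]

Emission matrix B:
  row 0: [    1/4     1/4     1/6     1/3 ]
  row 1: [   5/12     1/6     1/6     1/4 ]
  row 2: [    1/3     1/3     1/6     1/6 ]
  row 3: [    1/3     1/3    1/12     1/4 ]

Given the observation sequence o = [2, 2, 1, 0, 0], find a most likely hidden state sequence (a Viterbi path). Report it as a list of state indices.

t=0: δ = [5.556e-02, 5.556e-02, 2.778e-02, 1.389e-02]  (obs o_0=2)
t=1: δ = [3.858e-03, 3.086e-03, 2.315e-03, 1.157e-03]  ψ = [1, 0, 0, 0]  (obs o_1=2)
t=2: δ = [3.215e-04, 2.143e-04, 3.215e-04, 3.215e-04]  ψ = [1, 0, 0, 0]  (obs o_2=1)
t=3: δ = [2.233e-05, 4.465e-05, 4.465e-05, 2.679e-05]  ψ = [1, 0, 3, 0]  (obs o_3=0)
t=4: δ = [4.651e-06, 4.651e-06, 4.961e-06, 2.481e-06]  ψ = [1, 1, 2, 2]  (obs o_4=0)
backtrack: best end state = 2; path = [1, 0, 3, 2, 2]

path = [1, 0, 3, 2, 2]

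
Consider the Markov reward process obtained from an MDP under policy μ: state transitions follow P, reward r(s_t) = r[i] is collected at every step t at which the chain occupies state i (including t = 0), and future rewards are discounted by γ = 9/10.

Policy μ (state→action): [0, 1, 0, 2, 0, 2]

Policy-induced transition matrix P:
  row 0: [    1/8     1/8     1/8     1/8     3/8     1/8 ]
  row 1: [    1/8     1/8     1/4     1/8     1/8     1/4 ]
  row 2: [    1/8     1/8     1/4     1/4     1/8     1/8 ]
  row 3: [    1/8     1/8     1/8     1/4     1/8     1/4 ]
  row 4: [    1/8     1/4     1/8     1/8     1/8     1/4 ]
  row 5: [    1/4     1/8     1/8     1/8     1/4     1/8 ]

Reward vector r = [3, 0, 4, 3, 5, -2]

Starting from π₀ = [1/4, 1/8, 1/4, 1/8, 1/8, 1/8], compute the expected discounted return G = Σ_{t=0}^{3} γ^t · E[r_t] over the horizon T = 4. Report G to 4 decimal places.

G = 7.8621

t=0: π = [0.2500, 0.1250, 0.2500, 0.1250, 0.1250, 0.1250], E[r] = 2.5000, γ^t·E[r] = 2.500000, running G = 2.500000
t=1: π = [0.1406, 0.1406, 0.1719, 0.1719, 0.2031, 0.1719], E[r] = 2.2969, γ^t·E[r] = 2.067188, running G = 4.567188
t=2: π = [0.1465, 0.1504, 0.1641, 0.1680, 0.1816, 0.1895], E[r] = 2.1289, γ^t·E[r] = 1.724414, running G = 6.291602
t=3: π = [0.1487, 0.1477, 0.1643, 0.1665, 0.1853, 0.1875], E[r] = 2.1543, γ^t·E[r] = 1.570482, running G = 7.862084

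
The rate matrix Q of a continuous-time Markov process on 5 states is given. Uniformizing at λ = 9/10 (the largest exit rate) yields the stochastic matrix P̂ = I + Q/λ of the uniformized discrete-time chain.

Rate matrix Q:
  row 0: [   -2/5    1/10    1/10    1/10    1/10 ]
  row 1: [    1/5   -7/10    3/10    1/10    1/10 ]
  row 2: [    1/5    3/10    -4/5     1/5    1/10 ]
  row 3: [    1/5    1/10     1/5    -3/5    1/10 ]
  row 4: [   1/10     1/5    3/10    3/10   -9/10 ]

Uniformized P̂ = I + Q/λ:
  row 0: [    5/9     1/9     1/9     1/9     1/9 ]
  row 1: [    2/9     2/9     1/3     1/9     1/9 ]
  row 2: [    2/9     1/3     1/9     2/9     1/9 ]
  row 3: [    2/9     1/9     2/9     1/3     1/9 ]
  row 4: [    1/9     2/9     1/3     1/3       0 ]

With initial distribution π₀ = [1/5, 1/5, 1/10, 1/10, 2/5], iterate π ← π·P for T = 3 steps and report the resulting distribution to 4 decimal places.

t=0: π = [0.2000, 0.2000, 0.1000, 0.1000, 0.4000]
t=1: π = [0.2444, 0.2000, 0.2556, 0.2333, 0.0667]
t=2: π = [0.2963, 0.1975, 0.1963, 0.2062, 0.1037]
t=3: π = [0.3095, 0.1882, 0.2010, 0.2018, 0.0996]

π = [0.3095, 0.1882, 0.2010, 0.2018, 0.0996]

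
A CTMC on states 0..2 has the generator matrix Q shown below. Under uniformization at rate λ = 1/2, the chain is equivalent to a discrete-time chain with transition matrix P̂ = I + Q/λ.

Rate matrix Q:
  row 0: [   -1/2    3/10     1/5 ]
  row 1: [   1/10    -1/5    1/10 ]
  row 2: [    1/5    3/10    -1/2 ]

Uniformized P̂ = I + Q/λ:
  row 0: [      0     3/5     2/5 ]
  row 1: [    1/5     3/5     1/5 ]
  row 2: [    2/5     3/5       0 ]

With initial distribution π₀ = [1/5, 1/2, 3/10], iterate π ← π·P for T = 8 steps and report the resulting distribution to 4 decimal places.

π = [0.2000, 0.6000, 0.2000]

t=0: π = [0.2000, 0.5000, 0.3000]
t=1: π = [0.2200, 0.6000, 0.1800]
t=2: π = [0.1920, 0.6000, 0.2080]
t=3: π = [0.2032, 0.6000, 0.1968]
t=4: π = [0.1987, 0.6000, 0.2013]
t=5: π = [0.2005, 0.6000, 0.1995]
t=6: π = [0.1998, 0.6000, 0.2002]
t=7: π = [0.2001, 0.6000, 0.1999]
t=8: π = [0.2000, 0.6000, 0.2000]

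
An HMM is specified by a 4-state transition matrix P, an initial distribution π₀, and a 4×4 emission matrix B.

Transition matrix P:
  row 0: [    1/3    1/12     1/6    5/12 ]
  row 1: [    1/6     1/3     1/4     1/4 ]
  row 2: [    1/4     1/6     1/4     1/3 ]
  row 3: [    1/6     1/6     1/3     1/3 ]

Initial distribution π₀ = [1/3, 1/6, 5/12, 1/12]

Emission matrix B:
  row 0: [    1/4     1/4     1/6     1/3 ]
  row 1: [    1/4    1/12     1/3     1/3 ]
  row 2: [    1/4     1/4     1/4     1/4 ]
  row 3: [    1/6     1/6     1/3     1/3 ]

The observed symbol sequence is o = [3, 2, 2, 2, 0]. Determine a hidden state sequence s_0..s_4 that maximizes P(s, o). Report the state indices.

t=0: δ = [1.111e-01, 5.556e-02, 1.042e-01, 2.778e-02]  (obs o_0=3)
t=1: δ = [6.173e-03, 6.173e-03, 6.510e-03, 1.543e-02]  ψ = [0, 1, 2, 0]  (obs o_1=2)
t=2: δ = [4.287e-04, 8.573e-04, 1.286e-03, 1.715e-03]  ψ = [3, 3, 3, 3]  (obs o_2=2)
t=3: δ = [5.358e-05, 9.526e-05, 1.429e-04, 1.905e-04]  ψ = [2, 1, 3, 3]  (obs o_3=2)
t=4: δ = [8.931e-06, 7.938e-06, 1.588e-05, 1.058e-05]  ψ = [2, 1, 3, 3]  (obs o_4=0)
backtrack: best end state = 2; path = [0, 3, 3, 3, 2]

path = [0, 3, 3, 3, 2]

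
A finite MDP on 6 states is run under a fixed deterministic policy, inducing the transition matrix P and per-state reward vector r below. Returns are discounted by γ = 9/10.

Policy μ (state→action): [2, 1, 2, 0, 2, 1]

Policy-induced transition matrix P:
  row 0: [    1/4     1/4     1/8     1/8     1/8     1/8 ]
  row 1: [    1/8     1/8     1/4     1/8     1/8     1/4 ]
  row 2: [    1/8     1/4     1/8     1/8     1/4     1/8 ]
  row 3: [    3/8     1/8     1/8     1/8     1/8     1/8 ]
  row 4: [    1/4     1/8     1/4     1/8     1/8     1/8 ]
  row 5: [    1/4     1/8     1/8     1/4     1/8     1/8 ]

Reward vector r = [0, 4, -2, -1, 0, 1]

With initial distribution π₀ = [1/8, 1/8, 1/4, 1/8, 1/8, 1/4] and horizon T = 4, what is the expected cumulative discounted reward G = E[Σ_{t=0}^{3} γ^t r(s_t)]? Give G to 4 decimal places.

G = 1.0102

t=0: π = [0.1250, 0.1250, 0.2500, 0.1250, 0.1250, 0.2500], E[r] = 0.1250, γ^t·E[r] = 0.125000, running G = 0.125000
t=1: π = [0.2188, 0.1719, 0.1563, 0.1563, 0.1563, 0.1406], E[r] = 0.3594, γ^t·E[r] = 0.323438, running G = 0.448438
t=2: π = [0.2285, 0.1719, 0.1660, 0.1426, 0.1445, 0.1465], E[r] = 0.3594, γ^t·E[r] = 0.291094, running G = 0.739531
t=3: π = [0.2256, 0.1743, 0.1646, 0.1433, 0.1458, 0.1465], E[r] = 0.3713, γ^t·E[r] = 0.270705, running G = 1.010237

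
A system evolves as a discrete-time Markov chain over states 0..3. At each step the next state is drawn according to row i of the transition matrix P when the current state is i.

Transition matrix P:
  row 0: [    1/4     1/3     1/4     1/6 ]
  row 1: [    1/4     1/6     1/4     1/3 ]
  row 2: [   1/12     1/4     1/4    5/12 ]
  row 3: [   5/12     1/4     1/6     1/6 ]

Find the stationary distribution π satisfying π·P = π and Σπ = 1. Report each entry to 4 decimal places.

Balance equations π_j = Σ_i π_i·P[i][j]:
  π_0 = 1/4·π_0 + 1/4·π_1 + 1/12·π_2 + 5/12·π_3
  π_1 = 1/3·π_0 + 1/6·π_1 + 1/4·π_2 + 1/4·π_3
  π_2 = 1/4·π_0 + 1/4·π_1 + 1/4·π_2 + 1/6·π_3
  normalize: π_0 + π_1 + π_2 + π_3 = 1
Solving the linear system gives exactly π = [41/160, 521/2080, 237/1040, 69/260].

π = [0.2563, 0.2505, 0.2279, 0.2654]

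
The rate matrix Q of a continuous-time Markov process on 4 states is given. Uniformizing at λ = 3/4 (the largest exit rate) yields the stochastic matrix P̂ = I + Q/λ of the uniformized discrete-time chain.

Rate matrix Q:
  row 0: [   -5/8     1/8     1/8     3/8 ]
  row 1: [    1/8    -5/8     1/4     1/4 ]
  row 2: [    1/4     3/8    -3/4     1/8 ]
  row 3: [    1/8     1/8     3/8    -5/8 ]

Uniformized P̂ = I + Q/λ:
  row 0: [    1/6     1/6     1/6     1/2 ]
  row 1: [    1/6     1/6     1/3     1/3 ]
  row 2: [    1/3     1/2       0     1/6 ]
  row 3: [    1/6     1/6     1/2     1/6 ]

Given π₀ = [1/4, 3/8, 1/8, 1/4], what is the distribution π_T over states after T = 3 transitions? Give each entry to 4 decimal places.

π = [0.2095, 0.2523, 0.2558, 0.2824]

t=0: π = [0.2500, 0.3750, 0.1250, 0.2500]
t=1: π = [0.1875, 0.2083, 0.2917, 0.3125]
t=2: π = [0.2153, 0.2639, 0.2569, 0.2639]
t=3: π = [0.2095, 0.2523, 0.2558, 0.2824]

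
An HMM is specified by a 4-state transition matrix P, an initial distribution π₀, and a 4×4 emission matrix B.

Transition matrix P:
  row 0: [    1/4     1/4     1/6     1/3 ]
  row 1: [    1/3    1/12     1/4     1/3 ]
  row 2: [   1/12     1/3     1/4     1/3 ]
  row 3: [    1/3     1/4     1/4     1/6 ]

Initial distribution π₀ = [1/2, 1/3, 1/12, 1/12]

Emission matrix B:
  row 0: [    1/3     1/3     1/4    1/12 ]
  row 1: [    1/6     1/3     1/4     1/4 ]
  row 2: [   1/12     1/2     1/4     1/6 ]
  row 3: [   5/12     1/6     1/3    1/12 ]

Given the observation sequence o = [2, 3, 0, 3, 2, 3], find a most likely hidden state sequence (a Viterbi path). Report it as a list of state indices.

path = [0, 1, 3, 1, 3, 1]

t=0: δ = [1.250e-01, 8.333e-02, 2.083e-02, 2.778e-02]  (obs o_0=2)
t=1: δ = [2.604e-03, 7.812e-03, 3.472e-03, 3.472e-03]  ψ = [0, 0, 0, 0]  (obs o_1=3)
t=2: δ = [8.681e-04, 1.929e-04, 1.628e-04, 1.085e-03]  ψ = [1, 2, 1, 1]  (obs o_2=0)
t=3: δ = [3.014e-05, 6.782e-05, 4.521e-05, 2.411e-05]  ψ = [3, 3, 3, 0]  (obs o_3=3)
t=4: δ = [5.651e-06, 3.768e-06, 4.239e-06, 7.535e-06]  ψ = [1, 2, 1, 1]  (obs o_4=2)
t=5: δ = [2.093e-07, 4.710e-07, 3.140e-07, 1.570e-07]  ψ = [3, 3, 3, 0]  (obs o_5=3)
backtrack: best end state = 1; path = [0, 1, 3, 1, 3, 1]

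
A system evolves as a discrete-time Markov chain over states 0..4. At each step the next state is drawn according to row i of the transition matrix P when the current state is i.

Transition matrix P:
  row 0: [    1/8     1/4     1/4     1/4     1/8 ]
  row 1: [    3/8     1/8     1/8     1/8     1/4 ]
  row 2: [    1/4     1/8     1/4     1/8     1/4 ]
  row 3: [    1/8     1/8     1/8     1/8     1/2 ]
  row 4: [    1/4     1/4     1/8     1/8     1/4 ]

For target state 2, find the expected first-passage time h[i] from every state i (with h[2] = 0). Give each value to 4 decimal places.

h = [5.8020, 6.4356, 0.0000, 6.6139, 6.5149]

First-step conditioning: h[2] = 0; for i ≠ 2, h[i] = 1 + Σ_k P[i][k]·h[k].
  h[0] = 1 + 1/8·h[0] + 1/4·h[1] + 1/4·h[3] + 1/8·h[4]
  h[1] = 1 + 3/8·h[0] + 1/8·h[1] + 1/8·h[3] + 1/4·h[4]
  h[3] = 1 + 1/8·h[0] + 1/8·h[1] + 1/8·h[3] + 1/2·h[4]
  h[4] = 1 + 1/4·h[0] + 1/4·h[1] + 1/8·h[3] + 1/4·h[4]
Solving the 4×4 linear system over states ≠ 2 gives exactly h = [586/101, 650/101, 0, 668/101, 658/101] (h[2] = 0 is the target).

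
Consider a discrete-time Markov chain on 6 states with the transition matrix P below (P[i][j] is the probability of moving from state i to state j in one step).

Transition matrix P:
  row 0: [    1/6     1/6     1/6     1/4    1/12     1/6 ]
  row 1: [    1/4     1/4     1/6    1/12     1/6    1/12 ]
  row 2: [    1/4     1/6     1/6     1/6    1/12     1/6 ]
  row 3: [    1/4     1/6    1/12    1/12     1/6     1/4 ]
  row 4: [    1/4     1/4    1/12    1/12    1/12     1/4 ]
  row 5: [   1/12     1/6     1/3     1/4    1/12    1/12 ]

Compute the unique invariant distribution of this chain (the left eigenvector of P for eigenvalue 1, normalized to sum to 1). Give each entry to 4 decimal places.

π = [0.2062, 0.1921, 0.1707, 0.1586, 0.1126, 0.1599]

Balance equations π_j = Σ_i π_i·P[i][j]:
  π_0 = 1/6·π_0 + 1/4·π_1 + 1/4·π_2 + 1/4·π_3 + 1/4·π_4 + 1/12·π_5
  π_1 = 1/6·π_0 + 1/4·π_1 + 1/6·π_2 + 1/6·π_3 + 1/4·π_4 + 1/6·π_5
  π_2 = 1/6·π_0 + 1/6·π_1 + 1/6·π_2 + 1/12·π_3 + 1/12·π_4 + 1/3·π_5
  π_3 = 1/4·π_0 + 1/12·π_1 + 1/6·π_2 + 1/12·π_3 + 1/12·π_4 + 1/4·π_5
  π_4 = 1/12·π_0 + 1/6·π_1 + 1/12·π_2 + 1/6·π_3 + 1/12·π_4 + 1/12·π_5
  normalize: π_0 + π_1 + π_2 + π_3 + π_4 + π_5 = 1
Solving the linear system gives exactly π = [29717/144142, 55365/288284, 24609/144142, 45715/288284, 32447/288284, 46105/288284].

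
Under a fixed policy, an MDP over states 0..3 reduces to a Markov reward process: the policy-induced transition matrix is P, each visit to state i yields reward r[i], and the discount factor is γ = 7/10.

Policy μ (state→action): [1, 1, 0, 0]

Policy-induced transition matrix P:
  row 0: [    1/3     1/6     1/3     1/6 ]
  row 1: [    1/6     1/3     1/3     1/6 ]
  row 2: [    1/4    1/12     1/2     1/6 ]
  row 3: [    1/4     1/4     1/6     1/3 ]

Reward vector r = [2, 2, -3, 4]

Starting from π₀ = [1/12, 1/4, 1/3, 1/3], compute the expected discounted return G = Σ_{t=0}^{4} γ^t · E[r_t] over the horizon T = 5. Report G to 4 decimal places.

G = 2.2163

t=0: π = [0.0833, 0.2500, 0.3333, 0.3333], E[r] = 1.0000, γ^t·E[r] = 1.000000, running G = 1.000000
t=1: π = [0.2361, 0.2083, 0.3333, 0.2222], E[r] = 0.7778, γ^t·E[r] = 0.544444, running G = 1.544444
t=2: π = [0.2523, 0.1921, 0.3519, 0.2037], E[r] = 0.6481, γ^t·E[r] = 0.317593, running G = 1.862037
t=3: π = [0.2550, 0.1863, 0.3580, 0.2006], E[r] = 0.6111, γ^t·E[r] = 0.209611, running G = 2.071648
t=4: π = [0.2557, 0.1846, 0.3596, 0.2001], E[r] = 0.6024, γ^t·E[r] = 0.144628, running G = 2.216276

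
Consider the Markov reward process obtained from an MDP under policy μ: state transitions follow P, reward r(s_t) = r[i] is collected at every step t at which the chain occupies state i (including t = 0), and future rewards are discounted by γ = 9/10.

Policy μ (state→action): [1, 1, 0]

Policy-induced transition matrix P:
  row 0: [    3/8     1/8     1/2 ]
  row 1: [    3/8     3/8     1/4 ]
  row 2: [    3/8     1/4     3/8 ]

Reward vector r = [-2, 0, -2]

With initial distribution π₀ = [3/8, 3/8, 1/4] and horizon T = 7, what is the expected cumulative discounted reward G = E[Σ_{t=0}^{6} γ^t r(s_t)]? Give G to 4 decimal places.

G = -7.6899

t=0: π = [0.3750, 0.3750, 0.2500], E[r] = -1.2500, γ^t·E[r] = -1.250000, running G = -1.250000
t=1: π = [0.3750, 0.2500, 0.3750], E[r] = -1.5000, γ^t·E[r] = -1.350000, running G = -2.600000
t=2: π = [0.3750, 0.2344, 0.3906], E[r] = -1.5313, γ^t·E[r] = -1.240313, running G = -3.840313
t=3: π = [0.3750, 0.2324, 0.3926], E[r] = -1.5352, γ^t·E[r] = -1.119129, running G = -4.959441
t=4: π = [0.3750, 0.2322, 0.3928], E[r] = -1.5356, γ^t·E[r] = -1.007536, running G = -5.966978
t=5: π = [0.3750, 0.2321, 0.3929], E[r] = -1.5357, γ^t·E[r] = -0.906819, running G = -6.873797
t=6: π = [0.3750, 0.2321, 0.3929], E[r] = -1.5357, γ^t·E[r] = -0.816141, running G = -7.689938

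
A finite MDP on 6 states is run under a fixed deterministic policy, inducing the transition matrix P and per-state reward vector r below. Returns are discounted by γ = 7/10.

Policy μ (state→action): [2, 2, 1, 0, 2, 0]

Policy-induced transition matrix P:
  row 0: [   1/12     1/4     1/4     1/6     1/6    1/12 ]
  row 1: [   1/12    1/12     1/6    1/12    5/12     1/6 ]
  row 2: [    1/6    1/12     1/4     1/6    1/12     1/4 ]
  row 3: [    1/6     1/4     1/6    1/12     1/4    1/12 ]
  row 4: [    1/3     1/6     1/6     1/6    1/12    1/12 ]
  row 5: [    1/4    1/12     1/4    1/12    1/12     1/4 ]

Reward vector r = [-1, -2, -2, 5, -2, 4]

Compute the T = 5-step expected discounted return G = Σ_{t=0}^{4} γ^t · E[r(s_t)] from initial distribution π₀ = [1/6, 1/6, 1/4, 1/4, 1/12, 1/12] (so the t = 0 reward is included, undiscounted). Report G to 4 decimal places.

G = 0.4216

t=0: π = [0.1667, 0.1667, 0.2500, 0.2500, 0.0833, 0.0833], E[r] = 0.4167, γ^t·E[r] = 0.416667, running G = 0.416667
t=1: π = [0.1597, 0.1597, 0.2083, 0.1250, 0.1944, 0.1528], E[r] = -0.0486, γ^t·E[r] = -0.034028, running G = 0.382639
t=2: π = [0.1852, 0.1470, 0.2101, 0.1302, 0.1707, 0.1568], E[r] = 0.0376, γ^t·E[r] = 0.018432, running G = 0.401071
t=3: π = [0.1805, 0.1501, 0.2127, 0.1305, 0.1695, 0.1567], E[r] = 0.0344, γ^t·E[r] = 0.011794, running G = 0.412865
t=4: π = [0.1804, 0.1493, 0.2125, 0.1302, 0.1702, 0.1574], E[r] = 0.0364, γ^t·E[r] = 0.008747, running G = 0.421611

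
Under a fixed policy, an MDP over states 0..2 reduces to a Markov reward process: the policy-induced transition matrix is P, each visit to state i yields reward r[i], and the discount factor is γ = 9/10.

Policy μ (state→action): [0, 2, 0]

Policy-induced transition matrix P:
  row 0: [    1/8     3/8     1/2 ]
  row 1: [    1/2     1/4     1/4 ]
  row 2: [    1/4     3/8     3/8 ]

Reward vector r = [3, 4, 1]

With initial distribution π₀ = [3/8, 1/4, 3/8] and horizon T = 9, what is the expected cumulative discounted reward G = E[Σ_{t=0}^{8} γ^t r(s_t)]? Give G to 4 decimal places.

G = 15.7682

t=0: π = [0.3750, 0.2500, 0.3750], E[r] = 2.5000, γ^t·E[r] = 2.500000, running G = 2.500000
t=1: π = [0.2656, 0.3438, 0.3906], E[r] = 2.5625, γ^t·E[r] = 2.306250, running G = 4.806250
t=2: π = [0.3027, 0.3320, 0.3652], E[r] = 2.6016, γ^t·E[r] = 2.107266, running G = 6.913516
t=3: π = [0.2952, 0.3335, 0.3713], E[r] = 2.5908, γ^t·E[r] = 1.888708, running G = 8.802224
t=4: π = [0.2965, 0.3333, 0.3702], E[r] = 2.5929, γ^t·E[r] = 1.701199, running G = 10.503422
t=5: π = [0.2963, 0.3333, 0.3704], E[r] = 2.5925, γ^t·E[r] = 1.530872, running G = 12.034294
t=6: π = [0.2963, 0.3333, 0.3704], E[r] = 2.5926, γ^t·E[r] = 1.377814, running G = 13.412108
t=7: π = [0.2963, 0.3333, 0.3704], E[r] = 2.5926, γ^t·E[r] = 1.240028, running G = 14.652136
t=8: π = [0.2963, 0.3333, 0.3704], E[r] = 2.5926, γ^t·E[r] = 1.116026, running G = 15.768163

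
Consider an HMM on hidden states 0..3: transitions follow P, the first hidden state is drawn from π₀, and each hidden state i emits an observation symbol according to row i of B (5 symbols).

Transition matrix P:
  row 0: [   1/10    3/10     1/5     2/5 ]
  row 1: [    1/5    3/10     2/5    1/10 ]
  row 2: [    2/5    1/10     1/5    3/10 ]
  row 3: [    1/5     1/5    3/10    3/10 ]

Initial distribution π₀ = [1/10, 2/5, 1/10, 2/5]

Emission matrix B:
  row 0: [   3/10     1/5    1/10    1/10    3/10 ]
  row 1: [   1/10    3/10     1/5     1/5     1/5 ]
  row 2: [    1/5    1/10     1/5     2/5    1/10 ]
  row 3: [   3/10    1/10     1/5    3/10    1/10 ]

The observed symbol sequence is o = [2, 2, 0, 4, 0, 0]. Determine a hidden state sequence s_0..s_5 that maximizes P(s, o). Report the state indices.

path = [1, 1, 2, 0, 3, 3]

t=0: δ = [1.000e-02, 8.000e-02, 2.000e-02, 8.000e-02]  (obs o_0=2)
t=1: δ = [1.600e-03, 4.800e-03, 6.400e-03, 4.800e-03]  ψ = [1, 1, 1, 3]  (obs o_1=2)
t=2: δ = [7.680e-04, 1.440e-04, 3.840e-04, 5.760e-04]  ψ = [2, 1, 1, 2]  (obs o_2=0)
t=3: δ = [4.608e-05, 4.608e-05, 1.728e-05, 3.072e-05]  ψ = [2, 0, 3, 0]  (obs o_3=4)
t=4: δ = [2.765e-06, 1.382e-06, 3.686e-06, 5.530e-06]  ψ = [1, 0, 1, 0]  (obs o_4=0)
t=5: δ = [4.424e-07, 1.106e-07, 3.318e-07, 4.977e-07]  ψ = [2, 3, 3, 3]  (obs o_5=0)
backtrack: best end state = 3; path = [1, 1, 2, 0, 3, 3]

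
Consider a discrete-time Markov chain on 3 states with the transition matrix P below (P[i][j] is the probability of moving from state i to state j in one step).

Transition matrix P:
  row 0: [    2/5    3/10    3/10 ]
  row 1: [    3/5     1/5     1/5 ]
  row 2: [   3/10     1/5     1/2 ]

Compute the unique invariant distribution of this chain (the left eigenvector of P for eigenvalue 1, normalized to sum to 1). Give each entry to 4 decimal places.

π = [0.4138, 0.2414, 0.3448]

Balance equations π_j = Σ_i π_i·P[i][j]:
  π_0 = 2/5·π_0 + 3/5·π_1 + 3/10·π_2
  π_1 = 3/10·π_0 + 1/5·π_1 + 1/5·π_2
  normalize: π_0 + π_1 + π_2 = 1
Solving the linear system gives exactly π = [12/29, 7/29, 10/29].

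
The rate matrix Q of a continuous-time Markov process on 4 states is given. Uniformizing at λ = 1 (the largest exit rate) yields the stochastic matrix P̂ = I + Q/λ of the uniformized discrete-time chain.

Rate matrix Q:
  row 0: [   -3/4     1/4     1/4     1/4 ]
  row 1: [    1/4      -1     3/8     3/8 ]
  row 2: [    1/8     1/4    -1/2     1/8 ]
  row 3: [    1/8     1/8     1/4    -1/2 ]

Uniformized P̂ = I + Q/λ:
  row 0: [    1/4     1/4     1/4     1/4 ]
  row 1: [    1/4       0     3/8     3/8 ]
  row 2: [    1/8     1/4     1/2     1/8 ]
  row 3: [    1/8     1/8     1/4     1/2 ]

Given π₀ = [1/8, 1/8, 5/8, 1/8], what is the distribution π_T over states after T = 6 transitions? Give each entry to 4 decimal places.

π = [0.1672, 0.1699, 0.3618, 0.3012]

t=0: π = [0.1250, 0.1250, 0.6250, 0.1250]
t=1: π = [0.1563, 0.2031, 0.4219, 0.2188]
t=2: π = [0.1699, 0.1719, 0.3809, 0.2773]
t=3: π = [0.1677, 0.1724, 0.3667, 0.2932]
t=4: π = [0.1675, 0.1703, 0.3632, 0.2990]
t=5: π = [0.1672, 0.1701, 0.3621, 0.3006]
t=6: π = [0.1672, 0.1699, 0.3618, 0.3012]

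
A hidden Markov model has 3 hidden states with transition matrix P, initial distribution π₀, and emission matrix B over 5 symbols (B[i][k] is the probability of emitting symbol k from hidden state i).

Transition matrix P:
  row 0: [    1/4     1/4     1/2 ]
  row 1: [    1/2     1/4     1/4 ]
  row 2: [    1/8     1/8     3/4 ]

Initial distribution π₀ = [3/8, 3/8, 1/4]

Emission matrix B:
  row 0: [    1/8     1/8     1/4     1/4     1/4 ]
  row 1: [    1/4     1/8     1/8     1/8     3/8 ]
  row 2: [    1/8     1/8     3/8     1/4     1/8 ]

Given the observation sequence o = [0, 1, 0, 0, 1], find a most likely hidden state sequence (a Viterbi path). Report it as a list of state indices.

path = [1, 0, 2, 2, 2]

t=0: δ = [4.688e-02, 9.375e-02, 3.125e-02]  (obs o_0=0)
t=1: δ = [5.859e-03, 2.930e-03, 2.930e-03]  ψ = [1, 1, 0]  (obs o_1=1)
t=2: δ = [1.831e-04, 3.662e-04, 3.662e-04]  ψ = [0, 0, 0]  (obs o_2=0)
t=3: δ = [2.289e-05, 2.289e-05, 3.433e-05]  ψ = [1, 1, 2]  (obs o_3=0)
t=4: δ = [1.431e-06, 7.153e-07, 3.219e-06]  ψ = [1, 0, 2]  (obs o_4=1)
backtrack: best end state = 2; path = [1, 0, 2, 2, 2]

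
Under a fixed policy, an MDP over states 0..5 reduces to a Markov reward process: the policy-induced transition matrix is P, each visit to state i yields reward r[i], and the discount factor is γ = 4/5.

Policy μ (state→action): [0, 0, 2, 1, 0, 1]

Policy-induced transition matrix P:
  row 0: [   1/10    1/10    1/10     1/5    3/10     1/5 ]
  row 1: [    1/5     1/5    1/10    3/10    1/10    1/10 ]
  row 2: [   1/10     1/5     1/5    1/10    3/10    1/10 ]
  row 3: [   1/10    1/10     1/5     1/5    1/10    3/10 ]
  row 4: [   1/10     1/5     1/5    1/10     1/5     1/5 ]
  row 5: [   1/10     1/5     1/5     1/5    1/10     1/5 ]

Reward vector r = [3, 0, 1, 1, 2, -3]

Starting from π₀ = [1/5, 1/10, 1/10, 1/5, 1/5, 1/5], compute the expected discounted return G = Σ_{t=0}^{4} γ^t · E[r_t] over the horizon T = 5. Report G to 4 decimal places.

G = 1.8330

t=0: π = [0.2000, 0.1000, 0.1000, 0.2000, 0.2000, 0.2000], E[r] = 0.7000, γ^t·E[r] = 0.700000, running G = 0.700000
t=1: π = [0.1100, 0.1600, 0.1700, 0.1800, 0.1800, 0.2000], E[r] = 0.4400, γ^t·E[r] = 0.352000, running G = 1.052000
t=2: π = [0.1160, 0.1710, 0.1730, 0.1810, 0.1740, 0.1850], E[r] = 0.4950, γ^t·E[r] = 0.316800, running G = 1.368800
t=3: π = [0.1171, 0.1703, 0.1713, 0.1824, 0.1752, 0.1837], E[r] = 0.5043, γ^t·E[r] = 0.258202, running G = 1.627002
t=4: π = [0.1170, 0.1701, 0.1713, 0.1824, 0.1752, 0.1841], E[r] = 0.5029, γ^t·E[r] = 0.205984, running G = 1.832985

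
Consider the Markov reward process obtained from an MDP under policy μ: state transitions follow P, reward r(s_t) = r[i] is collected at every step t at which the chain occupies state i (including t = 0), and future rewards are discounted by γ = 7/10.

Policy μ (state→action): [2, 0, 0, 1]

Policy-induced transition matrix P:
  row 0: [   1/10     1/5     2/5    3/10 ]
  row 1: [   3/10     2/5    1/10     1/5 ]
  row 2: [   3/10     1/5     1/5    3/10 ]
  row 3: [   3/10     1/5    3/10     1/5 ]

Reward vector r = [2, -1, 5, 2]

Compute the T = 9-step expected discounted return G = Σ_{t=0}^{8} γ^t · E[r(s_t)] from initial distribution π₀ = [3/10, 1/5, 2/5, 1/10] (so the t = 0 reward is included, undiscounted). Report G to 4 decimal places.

t=0: π = [0.3000, 0.2000, 0.4000, 0.1000], E[r] = 2.6000, γ^t·E[r] = 2.600000, running G = 2.600000
t=1: π = [0.2400, 0.2400, 0.2500, 0.2700], E[r] = 2.0300, γ^t·E[r] = 1.421000, running G = 4.021000
t=2: π = [0.2520, 0.2480, 0.2510, 0.2490], E[r] = 2.0090, γ^t·E[r] = 0.984410, running G = 5.005410
t=3: π = [0.2496, 0.2496, 0.2505, 0.2503], E[r] = 2.0027, γ^t·E[r] = 0.686926, running G = 5.692336
t=4: π = [0.2501, 0.2499, 0.2500, 0.2500], E[r] = 2.0002, γ^t·E[r] = 0.480250, running G = 6.172587
t=5: π = [0.2500, 0.2500, 0.2500, 0.2500], E[r] = 2.0001, γ^t·E[r] = 0.336161, running G = 6.508747
t=6: π = [0.2500, 0.2500, 0.2500, 0.2500], E[r] = 2.0000, γ^t·E[r] = 0.235299, running G = 6.744046
t=7: π = [0.2500, 0.2500, 0.2500, 0.2500], E[r] = 2.0000, γ^t·E[r] = 0.164709, running G = 6.908755
t=8: π = [0.2500, 0.2500, 0.2500, 0.2500], E[r] = 2.0000, γ^t·E[r] = 0.115296, running G = 7.024051

G = 7.0241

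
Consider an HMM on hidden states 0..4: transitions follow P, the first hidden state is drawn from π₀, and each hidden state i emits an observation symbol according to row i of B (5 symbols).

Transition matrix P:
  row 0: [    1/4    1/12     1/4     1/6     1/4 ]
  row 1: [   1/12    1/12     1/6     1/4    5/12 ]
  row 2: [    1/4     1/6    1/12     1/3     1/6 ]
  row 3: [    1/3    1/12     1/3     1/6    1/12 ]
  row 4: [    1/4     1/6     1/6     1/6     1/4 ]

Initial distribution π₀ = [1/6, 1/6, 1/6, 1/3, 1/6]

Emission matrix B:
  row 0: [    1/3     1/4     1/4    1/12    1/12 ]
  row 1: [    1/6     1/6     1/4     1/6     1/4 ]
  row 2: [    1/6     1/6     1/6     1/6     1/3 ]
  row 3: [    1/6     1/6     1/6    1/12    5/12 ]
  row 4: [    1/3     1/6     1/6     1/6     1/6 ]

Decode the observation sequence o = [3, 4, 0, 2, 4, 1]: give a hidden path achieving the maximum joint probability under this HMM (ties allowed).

path = [2, 3, 0, 2, 3, 0]

t=0: δ = [1.389e-02, 2.778e-02, 2.778e-02, 2.778e-02, 2.778e-02]  (obs o_0=3)
t=1: δ = [7.716e-04, 1.157e-03, 3.086e-03, 3.858e-03, 1.929e-03]  ψ = [3, 2, 3, 2, 1]  (obs o_1=4)
t=2: δ = [4.287e-04, 8.573e-05, 2.143e-04, 1.715e-04, 1.715e-04]  ψ = [3, 2, 3, 2, 2]  (obs o_2=0)
t=3: δ = [2.679e-05, 8.931e-06, 1.786e-05, 1.191e-05, 1.786e-05]  ψ = [0, 0, 0, 0, 0]  (obs o_3=2)
t=4: δ = [5.582e-07, 7.442e-07, 2.233e-06, 2.481e-06, 1.116e-06]  ψ = [0, 2, 0, 2, 0]  (obs o_4=4)
t=5: δ = [2.067e-07, 6.202e-08, 1.378e-07, 1.240e-07, 6.202e-08]  ψ = [3, 2, 3, 2, 2]  (obs o_5=1)
backtrack: best end state = 0; path = [2, 3, 0, 2, 3, 0]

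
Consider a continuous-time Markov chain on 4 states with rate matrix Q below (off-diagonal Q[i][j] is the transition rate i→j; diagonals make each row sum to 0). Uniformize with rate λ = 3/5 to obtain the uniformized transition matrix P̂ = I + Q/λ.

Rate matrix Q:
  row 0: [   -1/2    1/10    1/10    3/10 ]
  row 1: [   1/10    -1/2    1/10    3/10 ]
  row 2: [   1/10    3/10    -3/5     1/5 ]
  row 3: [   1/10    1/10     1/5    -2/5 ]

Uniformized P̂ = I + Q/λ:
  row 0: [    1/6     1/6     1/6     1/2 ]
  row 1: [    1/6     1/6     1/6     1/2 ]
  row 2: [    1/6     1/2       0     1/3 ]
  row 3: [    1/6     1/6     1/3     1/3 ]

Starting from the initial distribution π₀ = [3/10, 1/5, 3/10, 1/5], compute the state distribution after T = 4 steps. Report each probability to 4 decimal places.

π = [0.1667, 0.2330, 0.1997, 0.4006]

t=0: π = [0.3000, 0.2000, 0.3000, 0.2000]
t=1: π = [0.1667, 0.2667, 0.1500, 0.4167]
t=2: π = [0.1667, 0.2167, 0.2111, 0.4056]
t=3: π = [0.1667, 0.2370, 0.1991, 0.3972]
t=4: π = [0.1667, 0.2330, 0.1997, 0.4006]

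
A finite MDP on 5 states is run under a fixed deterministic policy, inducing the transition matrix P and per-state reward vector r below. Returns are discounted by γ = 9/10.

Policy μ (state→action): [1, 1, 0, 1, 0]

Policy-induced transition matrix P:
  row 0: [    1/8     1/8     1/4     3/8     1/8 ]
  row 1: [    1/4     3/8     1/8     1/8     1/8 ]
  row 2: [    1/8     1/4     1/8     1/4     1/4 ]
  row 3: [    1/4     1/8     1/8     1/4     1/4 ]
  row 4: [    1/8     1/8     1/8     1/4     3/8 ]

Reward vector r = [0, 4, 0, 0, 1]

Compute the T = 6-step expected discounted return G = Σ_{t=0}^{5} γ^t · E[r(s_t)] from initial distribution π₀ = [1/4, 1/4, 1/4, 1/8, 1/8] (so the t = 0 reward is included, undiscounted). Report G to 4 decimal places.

G = 4.9004

t=0: π = [0.2500, 0.2500, 0.2500, 0.1250, 0.1250], E[r] = 1.1250, γ^t·E[r] = 1.125000, running G = 1.125000
t=1: π = [0.1719, 0.2188, 0.1563, 0.2500, 0.2031], E[r] = 1.0781, γ^t·E[r] = 0.970313, running G = 2.095313
t=2: π = [0.1836, 0.1992, 0.1465, 0.2441, 0.2266], E[r] = 1.0234, γ^t·E[r] = 0.828984, running G = 2.924297
t=3: π = [0.1804, 0.1931, 0.1479, 0.2480, 0.2305], E[r] = 1.0029, γ^t·E[r] = 0.731136, running G = 3.655433
t=4: π = [0.1801, 0.1918, 0.1476, 0.2484, 0.2321], E[r] = 0.9992, γ^t·E[r] = 0.655579, running G = 4.311012
t=5: π = [0.1800, 0.1914, 0.1475, 0.2485, 0.2325], E[r] = 0.9981, γ^t·E[r] = 0.589352, running G = 4.900364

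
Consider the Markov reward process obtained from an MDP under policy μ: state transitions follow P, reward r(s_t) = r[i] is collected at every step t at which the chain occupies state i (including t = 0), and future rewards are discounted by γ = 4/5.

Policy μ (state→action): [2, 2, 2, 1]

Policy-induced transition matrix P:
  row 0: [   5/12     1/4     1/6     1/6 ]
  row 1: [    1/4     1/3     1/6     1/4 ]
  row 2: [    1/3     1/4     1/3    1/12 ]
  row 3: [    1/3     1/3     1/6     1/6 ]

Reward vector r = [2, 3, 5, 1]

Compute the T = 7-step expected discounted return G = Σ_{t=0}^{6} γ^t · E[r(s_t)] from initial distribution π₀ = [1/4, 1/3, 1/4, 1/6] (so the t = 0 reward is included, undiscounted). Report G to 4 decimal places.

G = 10.9547

t=0: π = [0.2500, 0.3333, 0.2500, 0.1667], E[r] = 2.9167, γ^t·E[r] = 2.916667, running G = 2.916667
t=1: π = [0.3264, 0.2917, 0.2083, 0.1736], E[r] = 2.7431, γ^t·E[r] = 2.194444, running G = 5.111111
t=2: π = [0.3362, 0.2888, 0.2014, 0.1736], E[r] = 2.7193, γ^t·E[r] = 1.740370, running G = 6.851481
t=3: π = [0.3373, 0.2885, 0.2002, 0.1739], E[r] = 2.7153, γ^t·E[r] = 1.390222, running G = 8.241704
t=4: π = [0.3374, 0.2885, 0.2000, 0.1740], E[r] = 2.7146, γ^t·E[r] = 1.111913, running G = 9.353616
t=5: π = [0.3374, 0.2885, 0.2000, 0.1740], E[r] = 2.7145, γ^t·E[r] = 0.889495, running G = 10.243112
t=6: π = [0.3374, 0.2885, 0.2000, 0.1740], E[r] = 2.7145, γ^t·E[r] = 0.711592, running G = 10.954704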